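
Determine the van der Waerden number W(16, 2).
W(16, 2) = 16 + 1 = 17

A 2-term AP is any pair of integers, so a monochromatic 2-AP exists iff some colour is used at least twice. With 16 colours, the colouring i ↦ i on {1, ..., 16} uses each colour once, avoiding any monochromatic pair, so W(16, 2) > 16. For {1, ..., 17}, pigeonhole forces two integers of the same colour, which form a monochromatic 2-AP. Hence W(16, 2) = 17.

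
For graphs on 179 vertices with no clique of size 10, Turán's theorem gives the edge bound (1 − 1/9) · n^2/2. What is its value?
Turán density bound = (8/9) · 179^2/2 = 128164/9 ≈ 14240.4444

Turán's theorem: ex(n, K_{r+1}) is achieved by the complete r-partite Turán graph T(n, r) with parts as balanced as possible, and is at most (1 − 1/r) · n^2/2. For r = 9, n = 179: the density bound is (8/9) · 32041/2 = 128164/9 ≈ 14240.4444. The integer-valued extremum is e(T(179, 9)) = 14240, which is strictly less than the density bound 128164/9 since 9 ∤ 179 (the parts of T(179, 9) cannot all be equal).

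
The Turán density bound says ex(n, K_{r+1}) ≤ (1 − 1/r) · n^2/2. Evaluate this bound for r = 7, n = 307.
Turán density bound = (6/7) · 307^2/2 = 282747/7 ≈ 40392.4286

Turán's theorem: ex(n, K_{r+1}) is achieved by the complete r-partite Turán graph T(n, r) with parts as balanced as possible, and is at most (1 − 1/r) · n^2/2. For r = 7, n = 307: the density bound is (6/7) · 94249/2 = 282747/7 ≈ 40392.4286. The integer-valued extremum is e(T(307, 7)) = 40392, which is strictly less than the density bound 282747/7 since 7 ∤ 307 (the parts of T(307, 7) cannot all be equal).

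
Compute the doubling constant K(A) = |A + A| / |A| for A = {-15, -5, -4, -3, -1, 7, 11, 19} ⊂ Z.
K = |A + A| / |A| = 28/8 = 7/2

Enumerate A + A = {a + b : a, b ∈ A}. With |A| = 8, there are |A|^2 = 64 ordered sum pairs; collecting distinct values, A + A = {-30, -20, -19, -18, -16, -10, -9, -8, -7, -6, -5, -4, -2, 2, 3, 4, 6, 7, 8, 10, 14, 15, 16, 18, 22, 26, 30, 38}, so |A + A| = 28. Thus K = 28/8 = 7/2. For comparison, the minimum possible |A + A| over all 8-element sets is 2·8 − 1 = 15 (so min K = 15/8), attained only by arithmetic progressions.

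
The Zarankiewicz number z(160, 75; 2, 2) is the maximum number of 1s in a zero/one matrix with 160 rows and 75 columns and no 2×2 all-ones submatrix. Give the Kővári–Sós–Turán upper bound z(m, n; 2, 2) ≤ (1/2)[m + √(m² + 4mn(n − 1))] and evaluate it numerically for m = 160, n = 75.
z(160, 75; 2, 2) ≤ (1/2)[160 + √(160² + 4·160·75·74)] = (1/2)[160 + √3577600] = 1025.7272

Kővári–Sós–Turán: let r_1, ..., r_160 be the row sums and z = Σ r_i the total number of 1s. Each pair of columns can share at most one row with both entries 1 (else a 2×2 all-ones block appears), so Σ_i C(r_i, 2) ≤ C(75, 2) = 2775. By convexity Σ_i C(r_i, 2) ≥ 160·C(z/160, 2) = z(z − 160)/(2·160), giving z² − 160z − 160·75·74 ≤ 0 and hence z ≤ (1/2)[160 + √(25600 + 4·888000)] = (1/2)[160 + √3577600] ≈ (1/2)(160 + 1891.4545) = 1025.7272.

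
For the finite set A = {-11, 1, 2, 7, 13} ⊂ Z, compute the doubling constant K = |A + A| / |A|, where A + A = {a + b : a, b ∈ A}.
K = |A + A| / |A| = 13/5

Enumerate A + A = {a + b : a, b ∈ A}. With |A| = 5, there are |A|^2 = 25 ordered sum pairs; collecting distinct values, A + A = {-22, -10, -9, -4, 2, 3, 4, 8, 9, 14, 15, 20, 26}, so |A + A| = 13. Thus K = 13/5. For comparison, the minimum possible |A + A| over all 5-element sets is 2·5 − 1 = 9 (so min K = 9/5), attained only by arithmetic progressions.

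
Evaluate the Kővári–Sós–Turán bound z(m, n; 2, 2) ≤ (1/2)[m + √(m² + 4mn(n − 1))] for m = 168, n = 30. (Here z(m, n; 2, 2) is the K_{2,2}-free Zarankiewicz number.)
z(168, 30; 2, 2) ≤ (1/2)[168 + √(168² + 4·168·30·29)] = (1/2)[168 + √612864] = 475.4282

Kővári–Sós–Turán: let r_1, ..., r_168 be the row sums and z = Σ r_i the total number of 1s. Each pair of columns can share at most one row with both entries 1 (else a 2×2 all-ones block appears), so Σ_i C(r_i, 2) ≤ C(30, 2) = 435. By convexity Σ_i C(r_i, 2) ≥ 168·C(z/168, 2) = z(z − 168)/(2·168), giving z² − 168z − 168·30·29 ≤ 0 and hence z ≤ (1/2)[168 + √(28224 + 4·146160)] = (1/2)[168 + √612864] ≈ (1/2)(168 + 782.8563) = 475.4282.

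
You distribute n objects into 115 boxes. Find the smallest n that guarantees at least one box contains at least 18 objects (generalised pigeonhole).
n = (18 − 1)·115 + 1 = 1956

By the generalised pigeonhole principle, to guarantee some box contains ≥ r objects we need more than (r − 1) · k objects total. Threshold: n = (r − 1) · k + 1. With r = 18 and k = 115: n = 17 · 115 + 1 = 1955 + 1 = 1956. For n = 1955 = 17 · 115, we can put exactly 17 objects in every box, avoiding 18 in any single one — so 1956 is tight.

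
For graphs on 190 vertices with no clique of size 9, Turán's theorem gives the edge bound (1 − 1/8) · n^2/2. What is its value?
Turán density bound = (7/8) · 190^2/2 = 63175/4 ≈ 15793.75

Turán's theorem: ex(n, K_{r+1}) is achieved by the complete r-partite Turán graph T(n, r) with parts as balanced as possible, and is at most (1 − 1/r) · n^2/2. For r = 8, n = 190: the density bound is (7/8) · 36100/2 = 63175/4 ≈ 15793.75. The integer-valued extremum is e(T(190, 8)) = 15793, which is strictly less than the density bound 63175/4 since 8 ∤ 190 (the parts of T(190, 8) cannot all be equal).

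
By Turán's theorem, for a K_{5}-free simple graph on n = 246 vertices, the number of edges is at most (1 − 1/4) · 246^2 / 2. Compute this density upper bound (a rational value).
Turán density bound = (3/4) · 246^2/2 = 45387/2 ≈ 22693.5

Turán's theorem: ex(n, K_{r+1}) is achieved by the complete r-partite Turán graph T(n, r) with parts as balanced as possible, and is at most (1 − 1/r) · n^2/2. For r = 4, n = 246: the density bound is (3/4) · 60516/2 = 45387/2 ≈ 22693.5. The integer-valued extremum is e(T(246, 4)) = 22693, which is strictly less than the density bound 45387/2 since 4 ∤ 246 (the parts of T(246, 4) cannot all be equal).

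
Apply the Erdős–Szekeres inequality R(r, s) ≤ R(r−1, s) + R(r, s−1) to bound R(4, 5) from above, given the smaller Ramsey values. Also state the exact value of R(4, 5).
R(4, 5) ≤ R(3, 5) + R(4, 4) = 14 + 18 = 32; exact value R(4, 5) = 25.

The Erdős–Szekeres recurrence R(r, s) ≤ R(r−1, s) + R(r, s−1) applied to (r, s) = (4, 5) gives
  R(4, 5) ≤ R(3, 5) + R(4, 4) = 14 + 18 = 32.
(Recall R(2, k) = k and R is symmetric.) The recurrence is not tight here (it gives 32, but the exact value is R(4, 5) = 25); the tight upper bound requires a sharper argument than the simple recurrence, combined with a lower-bound construction on K_{24}.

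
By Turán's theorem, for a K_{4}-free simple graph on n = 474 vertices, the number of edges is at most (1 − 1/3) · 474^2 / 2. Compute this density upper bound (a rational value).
Turán density bound = (2/3) · 474^2/2 = 74892

Turán's theorem: ex(n, K_{r+1}) is achieved by the complete r-partite Turán graph T(n, r) with parts as balanced as possible, and is at most (1 − 1/r) · n^2/2. For r = 3, n = 474: the density bound is (2/3) · 224676/2 = 74892. Since 3 ∣ 474, the Turán graph T(474, 3) has parts of equal size 158, and its edge count e(T(474, 3)) = 74892 attains the density bound exactly.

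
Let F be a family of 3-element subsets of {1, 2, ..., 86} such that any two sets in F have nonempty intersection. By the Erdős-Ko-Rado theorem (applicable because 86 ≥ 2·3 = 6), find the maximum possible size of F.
max |F| = C(85, 2) = 3570

The Erdős-Ko-Rado theorem states: for n ≥ 2k, an intersecting family of k-subsets of an n-element set has size at most C(n − 1, k − 1), with equality for 'star' families {A ⊆ [n] : |A| = k, i ∈ A} (fix an element i). For n = 86, k = 3: C(85, 2) = 3570.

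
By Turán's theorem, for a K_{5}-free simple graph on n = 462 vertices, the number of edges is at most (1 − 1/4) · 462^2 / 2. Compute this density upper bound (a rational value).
Turán density bound = (3/4) · 462^2/2 = 160083/2 ≈ 80041.5

Turán's theorem: ex(n, K_{r+1}) is achieved by the complete r-partite Turán graph T(n, r) with parts as balanced as possible, and is at most (1 − 1/r) · n^2/2. For r = 4, n = 462: the density bound is (3/4) · 213444/2 = 160083/2 ≈ 80041.5. The integer-valued extremum is e(T(462, 4)) = 80041, which is strictly less than the density bound 160083/2 since 4 ∤ 462 (the parts of T(462, 4) cannot all be equal).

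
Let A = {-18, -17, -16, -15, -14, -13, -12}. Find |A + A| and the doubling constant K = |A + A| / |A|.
K = |A + A| / |A| = 13/7

Enumerate A + A = {a + b : a, b ∈ A}. With |A| = 7, there are |A|^2 = 49 ordered sum pairs; collecting distinct values, A + A = {-36, -35, -34, -33, -32, -31, -30, -29, -28, -27, -26, -25, -24}, so |A + A| = 13. Thus K = 13/7. Here |A + A| = 2|A| − 1 = 13, the minimum possible — so K = 13/7 is minimal, which holds iff A is an arithmetic progression.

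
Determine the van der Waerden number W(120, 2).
W(120, 2) = 120 + 1 = 121

A 2-term AP is any pair of integers, so a monochromatic 2-AP exists iff some colour is used at least twice. With 120 colours, the colouring i ↦ i on {1, ..., 120} uses each colour once, avoiding any monochromatic pair, so W(120, 2) > 120. For {1, ..., 121}, pigeonhole forces two integers of the same colour, which form a monochromatic 2-AP. Hence W(120, 2) = 121.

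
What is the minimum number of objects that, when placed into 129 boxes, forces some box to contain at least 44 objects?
n = (44 − 1)·129 + 1 = 5548

By the generalised pigeonhole principle, to guarantee some box contains ≥ r objects we need more than (r − 1) · k objects total. Threshold: n = (r − 1) · k + 1. With r = 44 and k = 129: n = 43 · 129 + 1 = 5547 + 1 = 5548. For n = 5547 = 43 · 129, we can put exactly 43 objects in every box, avoiding 44 in any single one — so 5548 is tight.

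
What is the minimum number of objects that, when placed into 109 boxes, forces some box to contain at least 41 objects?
n = (41 − 1)·109 + 1 = 4361

By the generalised pigeonhole principle, to guarantee some box contains ≥ r objects we need more than (r − 1) · k objects total. Threshold: n = (r − 1) · k + 1. With r = 41 and k = 109: n = 40 · 109 + 1 = 4360 + 1 = 4361. For n = 4360 = 40 · 109, we can put exactly 40 objects in every box, avoiding 41 in any single one — so 4361 is tight.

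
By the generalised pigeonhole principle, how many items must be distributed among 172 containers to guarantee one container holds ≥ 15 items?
n = (15 − 1)·172 + 1 = 2409

By the generalised pigeonhole principle, to guarantee some box contains ≥ r objects we need more than (r − 1) · k objects total. Threshold: n = (r − 1) · k + 1. With r = 15 and k = 172: n = 14 · 172 + 1 = 2408 + 1 = 2409. For n = 2408 = 14 · 172, we can put exactly 14 objects in every box, avoiding 15 in any single one — so 2409 is tight.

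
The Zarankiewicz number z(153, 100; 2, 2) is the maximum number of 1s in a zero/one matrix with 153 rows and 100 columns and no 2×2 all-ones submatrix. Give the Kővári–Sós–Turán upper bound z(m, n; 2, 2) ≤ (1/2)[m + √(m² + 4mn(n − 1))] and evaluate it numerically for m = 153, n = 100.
z(153, 100; 2, 2) ≤ (1/2)[153 + √(153² + 4·153·100·99)] = (1/2)[153 + √6082209] = 1309.6067

Kővári–Sós–Turán: let r_1, ..., r_153 be the row sums and z = Σ r_i the total number of 1s. Each pair of columns can share at most one row with both entries 1 (else a 2×2 all-ones block appears), so Σ_i C(r_i, 2) ≤ C(100, 2) = 4950. By convexity Σ_i C(r_i, 2) ≥ 153·C(z/153, 2) = z(z − 153)/(2·153), giving z² − 153z − 153·100·99 ≤ 0 and hence z ≤ (1/2)[153 + √(23409 + 4·1514700)] = (1/2)[153 + √6082209] ≈ (1/2)(153 + 2466.2135) = 1309.6067.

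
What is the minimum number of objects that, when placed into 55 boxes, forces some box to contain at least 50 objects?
n = (50 − 1)·55 + 1 = 2696

By the generalised pigeonhole principle, to guarantee some box contains ≥ r objects we need more than (r − 1) · k objects total. Threshold: n = (r − 1) · k + 1. With r = 50 and k = 55: n = 49 · 55 + 1 = 2695 + 1 = 2696. For n = 2695 = 49 · 55, we can put exactly 49 objects in every box, avoiding 50 in any single one — so 2696 is tight.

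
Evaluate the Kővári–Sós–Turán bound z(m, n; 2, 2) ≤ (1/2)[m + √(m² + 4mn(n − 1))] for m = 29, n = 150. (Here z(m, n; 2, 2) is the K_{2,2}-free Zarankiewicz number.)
z(29, 150; 2, 2) ≤ (1/2)[29 + √(29² + 4·29·150·149)] = (1/2)[29 + √2593441] = 819.7082

Kővári–Sós–Turán: let r_1, ..., r_29 be the row sums and z = Σ r_i the total number of 1s. Each pair of columns can share at most one row with both entries 1 (else a 2×2 all-ones block appears), so Σ_i C(r_i, 2) ≤ C(150, 2) = 11175. By convexity Σ_i C(r_i, 2) ≥ 29·C(z/29, 2) = z(z − 29)/(2·29), giving z² − 29z − 29·150·149 ≤ 0 and hence z ≤ (1/2)[29 + √(841 + 4·648150)] = (1/2)[29 + √2593441] ≈ (1/2)(29 + 1610.4164) = 819.7082.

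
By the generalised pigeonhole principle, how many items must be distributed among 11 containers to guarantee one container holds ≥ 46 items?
n = (46 − 1)·11 + 1 = 496

By the generalised pigeonhole principle, to guarantee some box contains ≥ r objects we need more than (r − 1) · k objects total. Threshold: n = (r − 1) · k + 1. With r = 46 and k = 11: n = 45 · 11 + 1 = 495 + 1 = 496. For n = 495 = 45 · 11, we can put exactly 45 objects in every box, avoiding 46 in any single one — so 496 is tight.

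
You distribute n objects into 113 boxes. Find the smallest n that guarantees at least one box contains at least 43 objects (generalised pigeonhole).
n = (43 − 1)·113 + 1 = 4747

By the generalised pigeonhole principle, to guarantee some box contains ≥ r objects we need more than (r − 1) · k objects total. Threshold: n = (r − 1) · k + 1. With r = 43 and k = 113: n = 42 · 113 + 1 = 4746 + 1 = 4747. For n = 4746 = 42 · 113, we can put exactly 42 objects in every box, avoiding 43 in any single one — so 4747 is tight.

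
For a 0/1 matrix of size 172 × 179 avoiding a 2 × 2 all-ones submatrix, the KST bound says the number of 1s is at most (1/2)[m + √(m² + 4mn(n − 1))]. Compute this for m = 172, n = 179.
z(172, 179; 2, 2) ≤ (1/2)[172 + √(172² + 4·172·179·178)] = (1/2)[172 + √21950640] = 2428.5755

Kővári–Sós–Turán: let r_1, ..., r_172 be the row sums and z = Σ r_i the total number of 1s. Each pair of columns can share at most one row with both entries 1 (else a 2×2 all-ones block appears), so Σ_i C(r_i, 2) ≤ C(179, 2) = 15931. By convexity Σ_i C(r_i, 2) ≥ 172·C(z/172, 2) = z(z − 172)/(2·172), giving z² − 172z − 172·179·178 ≤ 0 and hence z ≤ (1/2)[172 + √(29584 + 4·5480264)] = (1/2)[172 + √21950640] ≈ (1/2)(172 + 4685.151) = 2428.5755.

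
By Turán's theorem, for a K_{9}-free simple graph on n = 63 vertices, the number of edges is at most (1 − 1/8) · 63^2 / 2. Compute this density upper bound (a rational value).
Turán density bound = (7/8) · 63^2/2 = 27783/16 ≈ 1736.4375

Turán's theorem: ex(n, K_{r+1}) is achieved by the complete r-partite Turán graph T(n, r) with parts as balanced as possible, and is at most (1 − 1/r) · n^2/2. For r = 8, n = 63: the density bound is (7/8) · 3969/2 = 27783/16 ≈ 1736.4375. The integer-valued extremum is e(T(63, 8)) = 1736, which is strictly less than the density bound 27783/16 since 8 ∤ 63 (the parts of T(63, 8) cannot all be equal).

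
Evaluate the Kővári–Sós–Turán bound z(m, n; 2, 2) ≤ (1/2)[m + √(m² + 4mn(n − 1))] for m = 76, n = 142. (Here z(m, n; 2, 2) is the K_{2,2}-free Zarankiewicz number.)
z(76, 142; 2, 2) ≤ (1/2)[76 + √(76² + 4·76·142·141)] = (1/2)[76 + √6092464] = 1272.1459

Kővári–Sós–Turán: let r_1, ..., r_76 be the row sums and z = Σ r_i the total number of 1s. Each pair of columns can share at most one row with both entries 1 (else a 2×2 all-ones block appears), so Σ_i C(r_i, 2) ≤ C(142, 2) = 10011. By convexity Σ_i C(r_i, 2) ≥ 76·C(z/76, 2) = z(z − 76)/(2·76), giving z² − 76z − 76·142·141 ≤ 0 and hence z ≤ (1/2)[76 + √(5776 + 4·1521672)] = (1/2)[76 + √6092464] ≈ (1/2)(76 + 2468.2917) = 1272.1459.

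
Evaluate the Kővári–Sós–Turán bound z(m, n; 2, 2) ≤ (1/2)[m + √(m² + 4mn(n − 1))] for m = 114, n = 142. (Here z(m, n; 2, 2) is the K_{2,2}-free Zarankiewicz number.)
z(114, 142; 2, 2) ≤ (1/2)[114 + √(114² + 4·114·142·141)] = (1/2)[114 + √9143028] = 1568.872

Kővári–Sós–Turán: let r_1, ..., r_114 be the row sums and z = Σ r_i the total number of 1s. Each pair of columns can share at most one row with both entries 1 (else a 2×2 all-ones block appears), so Σ_i C(r_i, 2) ≤ C(142, 2) = 10011. By convexity Σ_i C(r_i, 2) ≥ 114·C(z/114, 2) = z(z − 114)/(2·114), giving z² − 114z − 114·142·141 ≤ 0 and hence z ≤ (1/2)[114 + √(12996 + 4·2282508)] = (1/2)[114 + √9143028] ≈ (1/2)(114 + 3023.744) = 1568.872.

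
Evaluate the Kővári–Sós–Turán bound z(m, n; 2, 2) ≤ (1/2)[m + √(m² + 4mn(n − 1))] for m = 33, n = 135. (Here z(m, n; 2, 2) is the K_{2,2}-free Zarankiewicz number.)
z(33, 135; 2, 2) ≤ (1/2)[33 + √(33² + 4·33·135·134)] = (1/2)[33 + √2388969] = 789.3145

Kővári–Sós–Turán: let r_1, ..., r_33 be the row sums and z = Σ r_i the total number of 1s. Each pair of columns can share at most one row with both entries 1 (else a 2×2 all-ones block appears), so Σ_i C(r_i, 2) ≤ C(135, 2) = 9045. By convexity Σ_i C(r_i, 2) ≥ 33·C(z/33, 2) = z(z − 33)/(2·33), giving z² − 33z − 33·135·134 ≤ 0 and hence z ≤ (1/2)[33 + √(1089 + 4·596970)] = (1/2)[33 + √2388969] ≈ (1/2)(33 + 1545.629) = 789.3145.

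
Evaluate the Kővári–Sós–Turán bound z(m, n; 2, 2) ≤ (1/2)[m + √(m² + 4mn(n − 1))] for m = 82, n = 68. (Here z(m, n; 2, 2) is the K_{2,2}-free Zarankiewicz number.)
z(82, 68; 2, 2) ≤ (1/2)[82 + √(82² + 4·82·68·67)] = (1/2)[82 + √1501092] = 653.5953

Kővári–Sós–Turán: let r_1, ..., r_82 be the row sums and z = Σ r_i the total number of 1s. Each pair of columns can share at most one row with both entries 1 (else a 2×2 all-ones block appears), so Σ_i C(r_i, 2) ≤ C(68, 2) = 2278. By convexity Σ_i C(r_i, 2) ≥ 82·C(z/82, 2) = z(z − 82)/(2·82), giving z² − 82z − 82·68·67 ≤ 0 and hence z ≤ (1/2)[82 + √(6724 + 4·373592)] = (1/2)[82 + √1501092] ≈ (1/2)(82 + 1225.1906) = 653.5953.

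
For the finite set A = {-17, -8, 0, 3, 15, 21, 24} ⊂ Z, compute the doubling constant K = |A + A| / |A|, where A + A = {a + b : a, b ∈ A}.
K = |A + A| / |A| = 26/7

Enumerate A + A = {a + b : a, b ∈ A}. With |A| = 7, there are |A|^2 = 49 ordered sum pairs; collecting distinct values, A + A = {-34, -25, -17, -16, -14, -8, -5, -2, 0, 3, 4, 6, 7, 13, 15, 16, 18, 21, 24, 27, 30, 36, 39, 42, 45, 48}, so |A + A| = 26. Thus K = 26/7. For comparison, the minimum possible |A + A| over all 7-element sets is 2·7 − 1 = 13 (so min K = 13/7), attained only by arithmetic progressions.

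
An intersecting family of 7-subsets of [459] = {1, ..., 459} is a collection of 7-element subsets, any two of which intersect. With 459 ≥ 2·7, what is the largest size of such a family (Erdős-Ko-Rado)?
max |F| = C(458, 6) = 12404506066498

The Erdős-Ko-Rado theorem states: for n ≥ 2k, an intersecting family of k-subsets of an n-element set has size at most C(n − 1, k − 1), with equality for 'star' families {A ⊆ [n] : |A| = k, i ∈ A} (fix an element i). For n = 459, k = 7: C(458, 6) = 12404506066498.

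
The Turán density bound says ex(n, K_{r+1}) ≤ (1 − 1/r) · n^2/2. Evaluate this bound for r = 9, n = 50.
Turán density bound = (8/9) · 50^2/2 = 10000/9 ≈ 1111.1111

Turán's theorem: ex(n, K_{r+1}) is achieved by the complete r-partite Turán graph T(n, r) with parts as balanced as possible, and is at most (1 − 1/r) · n^2/2. For r = 9, n = 50: the density bound is (8/9) · 2500/2 = 10000/9 ≈ 1111.1111. The integer-valued extremum is e(T(50, 9)) = 1110, which is strictly less than the density bound 10000/9 since 9 ∤ 50 (the parts of T(50, 9) cannot all be equal).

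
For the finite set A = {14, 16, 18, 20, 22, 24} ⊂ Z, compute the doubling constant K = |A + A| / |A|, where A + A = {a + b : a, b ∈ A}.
K = |A + A| / |A| = 11/6

Enumerate A + A = {a + b : a, b ∈ A}. With |A| = 6, there are |A|^2 = 36 ordered sum pairs; collecting distinct values, A + A = {28, 30, 32, 34, 36, 38, 40, 42, 44, 46, 48}, so |A + A| = 11. Thus K = 11/6. Here |A + A| = 2|A| − 1 = 11, the minimum possible — so K = 11/6 is minimal, which holds iff A is an arithmetic progression.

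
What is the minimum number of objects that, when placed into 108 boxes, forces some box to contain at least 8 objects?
n = (8 − 1)·108 + 1 = 757

By the generalised pigeonhole principle, to guarantee some box contains ≥ r objects we need more than (r − 1) · k objects total. Threshold: n = (r − 1) · k + 1. With r = 8 and k = 108: n = 7 · 108 + 1 = 756 + 1 = 757. For n = 756 = 7 · 108, we can put exactly 7 objects in every box, avoiding 8 in any single one — so 757 is tight.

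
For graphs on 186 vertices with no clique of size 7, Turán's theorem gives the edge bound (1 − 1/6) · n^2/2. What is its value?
Turán density bound = (5/6) · 186^2/2 = 14415

Turán's theorem: ex(n, K_{r+1}) is achieved by the complete r-partite Turán graph T(n, r) with parts as balanced as possible, and is at most (1 − 1/r) · n^2/2. For r = 6, n = 186: the density bound is (5/6) · 34596/2 = 14415. Since 6 ∣ 186, the Turán graph T(186, 6) has parts of equal size 31, and its edge count e(T(186, 6)) = 14415 attains the density bound exactly.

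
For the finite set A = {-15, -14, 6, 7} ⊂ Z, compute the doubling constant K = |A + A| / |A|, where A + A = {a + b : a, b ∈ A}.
K = |A + A| / |A| = 9/4

Enumerate A + A = {a + b : a, b ∈ A}. With |A| = 4, there are |A|^2 = 16 ordered sum pairs; collecting distinct values, A + A = {-30, -29, -28, -9, -8, -7, 12, 13, 14}, so |A + A| = 9. Thus K = 9/4. For comparison, the minimum possible |A + A| over all 4-element sets is 2·4 − 1 = 7 (so min K = 7/4), attained only by arithmetic progressions.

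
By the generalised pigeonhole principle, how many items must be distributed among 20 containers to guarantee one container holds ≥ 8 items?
n = (8 − 1)·20 + 1 = 141

By the generalised pigeonhole principle, to guarantee some box contains ≥ r objects we need more than (r − 1) · k objects total. Threshold: n = (r − 1) · k + 1. With r = 8 and k = 20: n = 7 · 20 + 1 = 140 + 1 = 141. For n = 140 = 7 · 20, we can put exactly 7 objects in every box, avoiding 8 in any single one — so 141 is tight.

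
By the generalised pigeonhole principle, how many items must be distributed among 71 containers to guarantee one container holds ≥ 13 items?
n = (13 − 1)·71 + 1 = 853

By the generalised pigeonhole principle, to guarantee some box contains ≥ r objects we need more than (r − 1) · k objects total. Threshold: n = (r − 1) · k + 1. With r = 13 and k = 71: n = 12 · 71 + 1 = 852 + 1 = 853. For n = 852 = 12 · 71, we can put exactly 12 objects in every box, avoiding 13 in any single one — so 853 is tight.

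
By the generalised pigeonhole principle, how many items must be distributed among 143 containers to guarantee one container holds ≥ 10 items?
n = (10 − 1)·143 + 1 = 1288

By the generalised pigeonhole principle, to guarantee some box contains ≥ r objects we need more than (r − 1) · k objects total. Threshold: n = (r − 1) · k + 1. With r = 10 and k = 143: n = 9 · 143 + 1 = 1287 + 1 = 1288. For n = 1287 = 9 · 143, we can put exactly 9 objects in every box, avoiding 10 in any single one — so 1288 is tight.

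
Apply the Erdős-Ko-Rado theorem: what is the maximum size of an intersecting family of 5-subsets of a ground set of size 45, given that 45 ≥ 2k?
max |F| = C(44, 4) = 135751

The Erdős-Ko-Rado theorem states: for n ≥ 2k, an intersecting family of k-subsets of an n-element set has size at most C(n − 1, k − 1), with equality for 'star' families {A ⊆ [n] : |A| = k, i ∈ A} (fix an element i). For n = 45, k = 5: C(44, 4) = 135751.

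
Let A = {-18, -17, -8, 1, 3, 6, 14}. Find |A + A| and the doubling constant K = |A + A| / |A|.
K = |A + A| / |A| = 26/7

Enumerate A + A = {a + b : a, b ∈ A}. With |A| = 7, there are |A|^2 = 49 ordered sum pairs; collecting distinct values, A + A = {-36, -35, -34, -26, -25, -17, -16, -15, -14, -12, -11, -7, -5, -4, -3, -2, 2, 4, 6, 7, 9, 12, 15, 17, 20, 28}, so |A + A| = 26. Thus K = 26/7. For comparison, the minimum possible |A + A| over all 7-element sets is 2·7 − 1 = 13 (so min K = 13/7), attained only by arithmetic progressions.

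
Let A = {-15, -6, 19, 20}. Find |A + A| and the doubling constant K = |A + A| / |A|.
K = |A + A| / |A| = 10/4 = 5/2

Enumerate A + A = {a + b : a, b ∈ A}. With |A| = 4, there are |A|^2 = 16 ordered sum pairs; collecting distinct values, A + A = {-30, -21, -12, 4, 5, 13, 14, 38, 39, 40}, so |A + A| = 10. Thus K = 10/4 = 5/2. For comparison, the minimum possible |A + A| over all 4-element sets is 2·4 − 1 = 7 (so min K = 7/4), attained only by arithmetic progressions.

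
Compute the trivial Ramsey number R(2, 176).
R(2, 176) = 176

R(2, k) = k for all k ≥ 2: in a 2-colouring of K_k, either some edge is red (a red K_2) or all edges are blue (a blue K_k). And K_{175} coloured all-blue has no blue K_176, so R(2, 176) > 175. Hence R(2, 176) = 176.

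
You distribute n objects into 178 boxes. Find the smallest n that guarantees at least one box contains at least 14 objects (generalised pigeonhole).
n = (14 − 1)·178 + 1 = 2315

By the generalised pigeonhole principle, to guarantee some box contains ≥ r objects we need more than (r − 1) · k objects total. Threshold: n = (r − 1) · k + 1. With r = 14 and k = 178: n = 13 · 178 + 1 = 2314 + 1 = 2315. For n = 2314 = 13 · 178, we can put exactly 13 objects in every box, avoiding 14 in any single one — so 2315 is tight.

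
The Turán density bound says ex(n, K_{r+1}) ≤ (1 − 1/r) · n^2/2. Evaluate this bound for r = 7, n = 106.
Turán density bound = (6/7) · 106^2/2 = 33708/7 ≈ 4815.4286

Turán's theorem: ex(n, K_{r+1}) is achieved by the complete r-partite Turán graph T(n, r) with parts as balanced as possible, and is at most (1 − 1/r) · n^2/2. For r = 7, n = 106: the density bound is (6/7) · 11236/2 = 33708/7 ≈ 4815.4286. The integer-valued extremum is e(T(106, 7)) = 4815, which is strictly less than the density bound 33708/7 since 7 ∤ 106 (the parts of T(106, 7) cannot all be equal).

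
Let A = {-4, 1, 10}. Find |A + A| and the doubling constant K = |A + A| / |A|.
K = |A + A| / |A| = 6/3 = 2

Enumerate A + A = {a + b : a, b ∈ A}. With |A| = 3, there are |A|^2 = 9 ordered sum pairs; collecting distinct values, A + A = {-8, -3, 2, 6, 11, 20}, so |A + A| = 6. Thus K = 6/3 = 2. For comparison, the minimum possible |A + A| over all 3-element sets is 2·3 − 1 = 5 (so min K = 5/3), attained only by arithmetic progressions.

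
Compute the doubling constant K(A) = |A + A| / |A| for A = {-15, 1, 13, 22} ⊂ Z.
K = |A + A| / |A| = 10/4 = 5/2

Enumerate A + A = {a + b : a, b ∈ A}. With |A| = 4, there are |A|^2 = 16 ordered sum pairs; collecting distinct values, A + A = {-30, -14, -2, 2, 7, 14, 23, 26, 35, 44}, so |A + A| = 10. Thus K = 10/4 = 5/2. For comparison, the minimum possible |A + A| over all 4-element sets is 2·4 − 1 = 7 (so min K = 7/4), attained only by arithmetic progressions.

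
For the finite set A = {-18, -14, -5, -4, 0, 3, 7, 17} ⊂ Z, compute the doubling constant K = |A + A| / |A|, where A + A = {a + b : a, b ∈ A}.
K = |A + A| / |A| = 31/8

Enumerate A + A = {a + b : a, b ∈ A}. With |A| = 8, there are |A|^2 = 64 ordered sum pairs; collecting distinct values, A + A = {-36, -32, -28, -23, -22, -19, -18, -15, -14, -11, -10, -9, -8, -7, -5, -4, -2, -1, 0, 2, 3, 6, 7, 10, 12, 13, 14, 17, 20, 24, 34}, so |A + A| = 31. Thus K = 31/8. For comparison, the minimum possible |A + A| over all 8-element sets is 2·8 − 1 = 15 (so min K = 15/8), attained only by arithmetic progressions.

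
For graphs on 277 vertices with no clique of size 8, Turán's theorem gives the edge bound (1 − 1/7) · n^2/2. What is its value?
Turán density bound = (6/7) · 277^2/2 = 230187/7 ≈ 32883.8571

Turán's theorem: ex(n, K_{r+1}) is achieved by the complete r-partite Turán graph T(n, r) with parts as balanced as possible, and is at most (1 − 1/r) · n^2/2. For r = 7, n = 277: the density bound is (6/7) · 76729/2 = 230187/7 ≈ 32883.8571. The integer-valued extremum is e(T(277, 7)) = 32883, which is strictly less than the density bound 230187/7 since 7 ∤ 277 (the parts of T(277, 7) cannot all be equal).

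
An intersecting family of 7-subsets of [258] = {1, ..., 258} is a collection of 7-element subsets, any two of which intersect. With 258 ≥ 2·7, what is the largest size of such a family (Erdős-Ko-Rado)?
max |F| = C(257, 6) = 377342351232

Erdős-Ko-Rado (1961): when n ≥ 2k, max |F| = C(n−1, k−1). The bound is attained by the star {A : i ∈ A} for any fixed i ∈ [n]. Here C(258−1, 7−1) = C(257, 6) = 377342351232.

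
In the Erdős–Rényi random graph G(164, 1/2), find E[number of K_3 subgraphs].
E[# K_3] = C(164, 3) · (1/2)^C(3, 2) = 721764 / 2^3 = 180441/2 = 90220.5

For each 3-subset S of vertices (there are C(164, 3) = 721764 such S), let X_S = 1 if S induces a K_3 (all C(3, 2) = 3 edges present). Then P(X_S = 1) = (1/2)^3 = 1/8. By linearity of expectation, E[# K_3] = C(164, 3) · (1/2)^3 = 721764 / 8 = 180441/2 = 90220.5.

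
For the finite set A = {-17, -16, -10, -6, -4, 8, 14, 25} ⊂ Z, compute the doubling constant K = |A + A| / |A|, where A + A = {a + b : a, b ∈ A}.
K = |A + A| / |A| = 31/8

Enumerate A + A = {a + b : a, b ∈ A}. With |A| = 8, there are |A|^2 = 64 ordered sum pairs; collecting distinct values, A + A = {-34, -33, -32, -27, -26, -23, -22, -21, -20, -16, -14, -12, -10, -9, -8, -3, -2, 2, 4, 8, 9, 10, 15, 16, 19, 21, 22, 28, 33, 39, 50}, so |A + A| = 31. Thus K = 31/8. For comparison, the minimum possible |A + A| over all 8-element sets is 2·8 − 1 = 15 (so min K = 15/8), attained only by arithmetic progressions.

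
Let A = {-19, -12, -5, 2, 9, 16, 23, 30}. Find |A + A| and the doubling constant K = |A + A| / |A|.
K = |A + A| / |A| = 15/8

Enumerate A + A = {a + b : a, b ∈ A}. With |A| = 8, there are |A|^2 = 64 ordered sum pairs; collecting distinct values, A + A = {-38, -31, -24, -17, -10, -3, 4, 11, 18, 25, 32, 39, 46, 53, 60}, so |A + A| = 15. Thus K = 15/8. Here |A + A| = 2|A| − 1 = 15, the minimum possible — so K = 15/8 is minimal, which holds iff A is an arithmetic progression.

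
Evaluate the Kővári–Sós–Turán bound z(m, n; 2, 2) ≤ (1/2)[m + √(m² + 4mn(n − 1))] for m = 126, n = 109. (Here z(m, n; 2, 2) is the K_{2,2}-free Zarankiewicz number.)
z(126, 109; 2, 2) ≤ (1/2)[126 + √(126² + 4·126·109·108)] = (1/2)[126 + √5948964] = 1282.5249

Kővári–Sós–Turán: let r_1, ..., r_126 be the row sums and z = Σ r_i the total number of 1s. Each pair of columns can share at most one row with both entries 1 (else a 2×2 all-ones block appears), so Σ_i C(r_i, 2) ≤ C(109, 2) = 5886. By convexity Σ_i C(r_i, 2) ≥ 126·C(z/126, 2) = z(z − 126)/(2·126), giving z² − 126z − 126·109·108 ≤ 0 and hence z ≤ (1/2)[126 + √(15876 + 4·1483272)] = (1/2)[126 + √5948964] ≈ (1/2)(126 + 2439.0498) = 1282.5249.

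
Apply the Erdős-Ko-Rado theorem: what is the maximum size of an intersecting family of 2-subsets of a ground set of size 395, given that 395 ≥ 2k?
max |F| = C(394, 1) = 394

Erdős-Ko-Rado (1961): when n ≥ 2k, max |F| = C(n−1, k−1). The bound is attained by the star {A : i ∈ A} for any fixed i ∈ [n]. Here C(395−1, 2−1) = C(394, 1) = 394.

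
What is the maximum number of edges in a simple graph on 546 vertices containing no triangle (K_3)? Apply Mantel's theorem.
ex(546, K_3) = ⌊546^2/4⌋ = 74529

Mantel (1907): a triangle-free graph on n vertices has at most ⌊n^2/4⌋ edges, with equality for the complete bipartite graph K_{⌊n/2⌋, ⌈n/2⌉}. For n = 546: ⌊546^2/4⌋ = ⌊298116/4⌋ = 74529. The extremal graph is K_{273, 273}, which has 273·273 = 74529 edges.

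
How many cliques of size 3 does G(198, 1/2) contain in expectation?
E[# K_3] = C(198, 3) · (1/2)^C(3, 2) = 1274196 / 2^3 = 318549/2 = 159274.5

For each 3-subset S of vertices (there are C(198, 3) = 1274196 such S), let X_S = 1 if S induces a K_3 (all C(3, 2) = 3 edges present). Then P(X_S = 1) = (1/2)^3 = 1/8. By linearity of expectation, E[# K_3] = C(198, 3) · (1/2)^3 = 1274196 / 8 = 318549/2 = 159274.5.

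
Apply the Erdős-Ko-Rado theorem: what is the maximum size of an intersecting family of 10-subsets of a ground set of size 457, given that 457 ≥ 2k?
max |F| = C(456, 9) = 2169797011896113600

The Erdős-Ko-Rado theorem states: for n ≥ 2k, an intersecting family of k-subsets of an n-element set has size at most C(n − 1, k − 1), with equality for 'star' families {A ⊆ [n] : |A| = k, i ∈ A} (fix an element i). For n = 457, k = 10: C(456, 9) = 2169797011896113600.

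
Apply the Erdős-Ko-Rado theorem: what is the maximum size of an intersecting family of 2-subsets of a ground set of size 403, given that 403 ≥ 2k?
max |F| = C(402, 1) = 402

The Erdős-Ko-Rado theorem states: for n ≥ 2k, an intersecting family of k-subsets of an n-element set has size at most C(n − 1, k − 1), with equality for 'star' families {A ⊆ [n] : |A| = k, i ∈ A} (fix an element i). For n = 403, k = 2: C(402, 1) = 402.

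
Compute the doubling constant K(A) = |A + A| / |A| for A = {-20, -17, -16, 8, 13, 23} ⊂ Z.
K = |A + A| / |A| = 21/6 = 7/2

Enumerate A + A = {a + b : a, b ∈ A}. With |A| = 6, there are |A|^2 = 36 ordered sum pairs; collecting distinct values, A + A = {-40, -37, -36, -34, -33, -32, -12, -9, -8, -7, -4, -3, 3, 6, 7, 16, 21, 26, 31, 36, 46}, so |A + A| = 21. Thus K = 21/6 = 7/2. For comparison, the minimum possible |A + A| over all 6-element sets is 2·6 − 1 = 11 (so min K = 11/6), attained only by arithmetic progressions.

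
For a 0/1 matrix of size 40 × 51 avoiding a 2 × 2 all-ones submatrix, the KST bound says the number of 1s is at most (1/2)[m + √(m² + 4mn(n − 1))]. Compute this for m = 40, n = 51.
z(40, 51; 2, 2) ≤ (1/2)[40 + √(40² + 4·40·51·50)] = (1/2)[40 + √409600] = 340

Kővári–Sós–Turán: let r_1, ..., r_40 be the row sums and z = Σ r_i the total number of 1s. Each pair of columns can share at most one row with both entries 1 (else a 2×2 all-ones block appears), so Σ_i C(r_i, 2) ≤ C(51, 2) = 1275. By convexity Σ_i C(r_i, 2) ≥ 40·C(z/40, 2) = z(z − 40)/(2·40), giving z² − 40z − 40·51·50 ≤ 0 and hence z ≤ (1/2)[40 + √(1600 + 4·102000)] = (1/2)[40 + √409600] ≈ (1/2)(40 + 640) = 340.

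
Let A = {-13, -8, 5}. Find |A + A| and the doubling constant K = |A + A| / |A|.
K = |A + A| / |A| = 6/3 = 2

Enumerate A + A = {a + b : a, b ∈ A}. With |A| = 3, there are |A|^2 = 9 ordered sum pairs; collecting distinct values, A + A = {-26, -21, -16, -8, -3, 10}, so |A + A| = 6. Thus K = 6/3 = 2. For comparison, the minimum possible |A + A| over all 3-element sets is 2·3 − 1 = 5 (so min K = 5/3), attained only by arithmetic progressions.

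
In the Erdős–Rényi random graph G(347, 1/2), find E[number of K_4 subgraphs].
E[# K_4] = C(347, 4) · (1/2)^C(4, 2) = 593706590 / 2^6 = 296853295/32 = 9276665.46875

For each 4-subset S of vertices (there are C(347, 4) = 593706590 such S), let X_S = 1 if S induces a K_4 (all C(4, 2) = 6 edges present). Then P(X_S = 1) = (1/2)^6 = 1/64. By linearity of expectation, E[# K_4] = C(347, 4) · (1/2)^6 = 593706590 / 64 = 296853295/32 = 9276665.46875.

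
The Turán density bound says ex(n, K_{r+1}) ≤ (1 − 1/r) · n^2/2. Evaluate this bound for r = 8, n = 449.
Turán density bound = (7/8) · 449^2/2 = 1411207/16 ≈ 88200.4375

Turán's theorem: ex(n, K_{r+1}) is achieved by the complete r-partite Turán graph T(n, r) with parts as balanced as possible, and is at most (1 − 1/r) · n^2/2. For r = 8, n = 449: the density bound is (7/8) · 201601/2 = 1411207/16 ≈ 88200.4375. The integer-valued extremum is e(T(449, 8)) = 88200, which is strictly less than the density bound 1411207/16 since 8 ∤ 449 (the parts of T(449, 8) cannot all be equal).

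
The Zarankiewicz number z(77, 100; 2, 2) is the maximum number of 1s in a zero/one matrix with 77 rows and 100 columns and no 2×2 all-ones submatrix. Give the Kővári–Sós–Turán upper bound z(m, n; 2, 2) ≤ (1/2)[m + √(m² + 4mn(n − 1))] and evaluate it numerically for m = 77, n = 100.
z(77, 100; 2, 2) ≤ (1/2)[77 + √(77² + 4·77·100·99)] = (1/2)[77 + √3055129] = 912.4464

Kővári–Sós–Turán: let r_1, ..., r_77 be the row sums and z = Σ r_i the total number of 1s. Each pair of columns can share at most one row with both entries 1 (else a 2×2 all-ones block appears), so Σ_i C(r_i, 2) ≤ C(100, 2) = 4950. By convexity Σ_i C(r_i, 2) ≥ 77·C(z/77, 2) = z(z − 77)/(2·77), giving z² − 77z − 77·100·99 ≤ 0 and hence z ≤ (1/2)[77 + √(5929 + 4·762300)] = (1/2)[77 + √3055129] ≈ (1/2)(77 + 1747.8927) = 912.4464.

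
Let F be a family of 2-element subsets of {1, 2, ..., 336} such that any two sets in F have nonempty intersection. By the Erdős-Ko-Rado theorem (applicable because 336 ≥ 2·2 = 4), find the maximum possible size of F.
max |F| = C(335, 1) = 335

The Erdős-Ko-Rado theorem states: for n ≥ 2k, an intersecting family of k-subsets of an n-element set has size at most C(n − 1, k − 1), with equality for 'star' families {A ⊆ [n] : |A| = k, i ∈ A} (fix an element i). For n = 336, k = 2: C(335, 1) = 335.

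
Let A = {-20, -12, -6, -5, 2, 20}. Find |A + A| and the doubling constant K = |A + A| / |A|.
K = |A + A| / |A| = 19/6

Enumerate A + A = {a + b : a, b ∈ A}. With |A| = 6, there are |A|^2 = 36 ordered sum pairs; collecting distinct values, A + A = {-40, -32, -26, -25, -24, -18, -17, -12, -11, -10, -4, -3, 0, 4, 8, 14, 15, 22, 40}, so |A + A| = 19. Thus K = 19/6. For comparison, the minimum possible |A + A| over all 6-element sets is 2·6 − 1 = 11 (so min K = 11/6), attained only by arithmetic progressions.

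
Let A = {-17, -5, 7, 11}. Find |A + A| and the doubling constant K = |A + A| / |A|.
K = |A + A| / |A| = 9/4

Enumerate A + A = {a + b : a, b ∈ A}. With |A| = 4, there are |A|^2 = 16 ordered sum pairs; collecting distinct values, A + A = {-34, -22, -10, -6, 2, 6, 14, 18, 22}, so |A + A| = 9. Thus K = 9/4. For comparison, the minimum possible |A + A| over all 4-element sets is 2·4 − 1 = 7 (so min K = 7/4), attained only by arithmetic progressions.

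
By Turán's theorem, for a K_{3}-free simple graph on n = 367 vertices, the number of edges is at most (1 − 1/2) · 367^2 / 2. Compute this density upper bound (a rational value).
Turán density bound = (1/2) · 367^2/2 = 134689/4 ≈ 33672.25

Turán's theorem: ex(n, K_{r+1}) is achieved by the complete r-partite Turán graph T(n, r) with parts as balanced as possible, and is at most (1 − 1/r) · n^2/2. For r = 2, n = 367: the density bound is (1/2) · 134689/2 = 134689/4 ≈ 33672.25. The integer-valued extremum is e(T(367, 2)) = 33672, which is strictly less than the density bound 134689/4 since 2 ∤ 367 (the parts of T(367, 2) cannot all be equal).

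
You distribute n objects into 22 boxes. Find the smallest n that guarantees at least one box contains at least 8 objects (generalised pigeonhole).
n = (8 − 1)·22 + 1 = 155

By the generalised pigeonhole principle, to guarantee some box contains ≥ r objects we need more than (r − 1) · k objects total. Threshold: n = (r − 1) · k + 1. With r = 8 and k = 22: n = 7 · 22 + 1 = 154 + 1 = 155. For n = 154 = 7 · 22, we can put exactly 7 objects in every box, avoiding 8 in any single one — so 155 is tight.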